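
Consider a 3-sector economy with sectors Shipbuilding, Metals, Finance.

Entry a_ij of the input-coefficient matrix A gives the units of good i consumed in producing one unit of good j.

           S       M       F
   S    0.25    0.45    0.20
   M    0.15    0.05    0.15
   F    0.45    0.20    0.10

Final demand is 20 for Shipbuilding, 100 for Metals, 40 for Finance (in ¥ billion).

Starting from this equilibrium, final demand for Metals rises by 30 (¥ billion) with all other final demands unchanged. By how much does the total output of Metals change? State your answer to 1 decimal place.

I − A =
  [   0.75    -0.45    -0.20]
  [  -0.15     0.95    -0.15]
  [  -0.45    -0.20     0.90]
Cofactors of I−A, C_ij = (−1)^(i+j)·(minor ij) (rows/columns in the sector order above):
  C_11 = (0.95)(0.90) − (-0.15)(-0.20) = 0.8250
  C_12 = −[(-0.15)(0.90) − (-0.15)(-0.45)] = 0.2025
  C_13 = (-0.15)(-0.20) − (0.95)(-0.45) = 0.4575
  C_21 = −[(-0.45)(0.90) − (-0.20)(-0.20)] = 0.4450
  C_22 = (0.75)(0.90) − (-0.20)(-0.45) = 0.5850
  C_23 = −[(0.75)(-0.20) − (-0.45)(-0.45)] = 0.3525
  C_31 = (-0.45)(-0.15) − (-0.20)(0.95) = 0.2575
  C_32 = −[(0.75)(-0.15) − (-0.20)(-0.15)] = 0.1425
  C_33 = (0.75)(0.95) − (-0.45)(-0.15) = 0.6450
det(I−A) = Σ_j (I−A)_1j·C_1j = (0.75)(0.8250) + (-0.45)(0.2025) + (-0.20)(0.4575) = 0.436125
adj(I−A) = Cᵀ =
  [ 0.8250   0.4450   0.2575]
  [ 0.2025   0.5850   0.1425]
  [ 0.4575   0.3525   0.6450]
(I − A)⁻¹ = adj(I−A) / det(I−A) ≈
  [   1.8917     1.0203     0.5904]
  [   0.4643     1.3414     0.3267]
  [   1.0490     0.8083     1.4789]
Δx = (I − A)⁻¹ Δd with Δd having +30 in the Metals component and 0 elsewhere.
So Δx_M = L_MM · (+30), where L_MM = adj(I−A)_MM / det(I−A) = 0.5850 / 0.436125.
Δx_M = 0.5850 × (+30) / 0.436125 = 17.55 / 0.436125 ≈ 40.2.

Δx_M = 40.2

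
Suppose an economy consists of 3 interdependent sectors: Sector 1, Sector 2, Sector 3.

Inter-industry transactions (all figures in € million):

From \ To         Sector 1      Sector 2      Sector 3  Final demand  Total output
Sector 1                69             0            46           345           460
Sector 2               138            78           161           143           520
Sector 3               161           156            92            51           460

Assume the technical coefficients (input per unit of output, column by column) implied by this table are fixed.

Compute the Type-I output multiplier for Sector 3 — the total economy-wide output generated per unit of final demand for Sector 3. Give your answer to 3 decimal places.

m_3 = 2.522

Technical coefficients a_ij = z_ij / X_j:
  a_11 = 69/460 = 0.15, a_21 = 138/460 = 0.30, a_31 = 161/460 = 0.35
  a_12 = 0/520 = 0.00, a_22 = 78/520 = 0.15, a_32 = 156/520 = 0.30
  a_13 = 46/460 = 0.10, a_23 = 161/460 = 0.35, a_33 = 92/460 = 0.20
I − A =
  [   0.85     0.00    -0.10]
  [  -0.30     0.85    -0.35]
  [  -0.35    -0.30     0.80]
Cofactors of I−A, C_ij = (−1)^(i+j)·(minor ij) (rows/columns in the sector order above):
  C_11 = (0.85)(0.80) − (-0.35)(-0.30) = 0.5750
  C_12 = −[(-0.30)(0.80) − (-0.35)(-0.35)] = 0.3625
  C_13 = (-0.30)(-0.30) − (0.85)(-0.35) = 0.3875
  C_21 = −[(0.00)(0.80) − (-0.10)(-0.30)] = 0.0300
  C_22 = (0.85)(0.80) − (-0.10)(-0.35) = 0.6450
  C_23 = −[(0.85)(-0.30) − (0.00)(-0.35)] = 0.2550
  C_31 = (0.00)(-0.35) − (-0.10)(0.85) = 0.0850
  C_32 = −[(0.85)(-0.35) − (-0.10)(-0.30)] = 0.3275
  C_33 = (0.85)(0.85) − (0.00)(-0.30) = 0.7225
det(I−A) = Σ_j (I−A)_1j·C_1j = (0.85)(0.5750) + (0.00)(0.3625) + (-0.10)(0.3875) = 0.4500
adj(I−A) = Cᵀ =
  [ 0.5750   0.0300   0.0850]
  [ 0.3625   0.6450   0.3275]
  [ 0.3875   0.2550   0.7225]
(I − A)⁻¹ = adj(I−A) / det(I−A) ≈
  [   1.2778     0.0667     0.1889]
  [   0.8056     1.4333     0.7278]
  [   0.8611     0.5667     1.6056]
The output multiplier for sector j is the column-j sum of the Leontief inverse (I − A)⁻¹ = adj(I−A) / det(I−A).
Column 3 of adj(I−A): (0.0850, 0.3275, 0.7225); det(I−A) = 0.4500.
m_3 = (0.0850 + 0.3275 + 0.7225) / 0.4500 = 1.135 / 0.4500 ≈ 2.522.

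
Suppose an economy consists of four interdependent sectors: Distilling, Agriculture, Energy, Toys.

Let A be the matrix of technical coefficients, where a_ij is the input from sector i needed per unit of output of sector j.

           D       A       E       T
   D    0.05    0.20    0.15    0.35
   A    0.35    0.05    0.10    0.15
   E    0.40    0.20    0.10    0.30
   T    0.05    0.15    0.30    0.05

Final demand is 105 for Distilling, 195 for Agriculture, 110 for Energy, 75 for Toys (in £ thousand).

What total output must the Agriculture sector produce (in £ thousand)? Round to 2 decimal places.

I − A =
  [   0.95    -0.20    -0.15    -0.35]
  [  -0.35     0.95    -0.10    -0.15]
  [  -0.40    -0.20     0.90    -0.30]
  [  -0.05    -0.15    -0.30     0.95]
Compute the cofactors C_ij = (−1)^(i+j)·(3×3 minor ij) of I−A; the adjugate is their transpose:
adj(I−A) = Cᵀ =
  [ 0.67400   0.25650   0.26500   0.37250]
  [ 0.33200   0.60975   0.21900   0.28775]
  [ 0.45000   0.31975   0.73300   0.44775]
  [ 0.23000   0.21075   0.28000   0.65475]
det(I−A) = Σ_j (I−A)_1j·C_1j = (0.95)(0.67400) + (-0.20)(0.33200) + (-0.15)(0.45000) + (-0.35)(0.23000) = 0.4259
(I − A)⁻¹ = adj(I−A) / det(I−A) ≈
  [   1.5825     0.6023     0.6222     0.8746]
  [   0.7795     1.4317     0.5142     0.6756]
  [   1.0566     0.7508     1.7211     1.0513]
  [   0.5400     0.4948     0.6574     1.5373]
x = (I − A)⁻¹ d = adj(I−A)·d / det(I−A), with det(I−A) = 0.4259:
  x_D = (0.67400·105 + 0.25650·195 + 0.26500·110 + 0.37250·75) / 0.4259 = 177.875 / 0.4259 ≈ 417.64
  x_A = (0.33200·105 + 0.60975·195 + 0.21900·110 + 0.28775·75) / 0.4259 = 199.4325 / 0.4259 ≈ 468.26
  x_E = (0.45000·105 + 0.31975·195 + 0.73300·110 + 0.44775·75) / 0.4259 = 223.8125 / 0.4259 ≈ 525.50
  x_T = (0.23000·105 + 0.21075·195 + 0.28000·110 + 0.65475·75) / 0.4259 = 145.1525 / 0.4259 ≈ 340.81

x_A = 468.26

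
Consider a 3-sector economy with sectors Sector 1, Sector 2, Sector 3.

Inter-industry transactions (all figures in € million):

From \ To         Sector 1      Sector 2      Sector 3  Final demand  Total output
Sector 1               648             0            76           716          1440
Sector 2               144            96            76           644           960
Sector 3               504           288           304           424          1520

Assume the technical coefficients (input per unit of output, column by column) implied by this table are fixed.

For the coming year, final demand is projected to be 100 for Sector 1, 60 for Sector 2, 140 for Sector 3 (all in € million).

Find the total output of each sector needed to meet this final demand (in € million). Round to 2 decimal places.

x_1 = 209.72, x_2 = 107.02, x_3 = 306.88

Technical coefficients a_ij = z_ij / X_j:
  a_11 = 648/1440 = 0.45, a_21 = 144/1440 = 0.10, a_31 = 504/1440 = 0.35
  a_12 = 0/960 = 0.00, a_22 = 96/960 = 0.10, a_32 = 288/960 = 0.30
  a_13 = 76/1520 = 0.05, a_23 = 76/1520 = 0.05, a_33 = 304/1520 = 0.20
I − A =
  [   0.55     0.00    -0.05]
  [  -0.10     0.90    -0.05]
  [  -0.35    -0.30     0.80]
Cofactors of I−A, C_ij = (−1)^(i+j)·(minor ij) (rows/columns in the sector order above):
  C_11 = (0.90)(0.80) − (-0.05)(-0.30) = 0.7050
  C_12 = −[(-0.10)(0.80) − (-0.05)(-0.35)] = 0.0975
  C_13 = (-0.10)(-0.30) − (0.90)(-0.35) = 0.3450
  C_21 = −[(0.00)(0.80) − (-0.05)(-0.30)] = 0.0150
  C_22 = (0.55)(0.80) − (-0.05)(-0.35) = 0.4225
  C_23 = −[(0.55)(-0.30) − (0.00)(-0.35)] = 0.1650
  C_31 = (0.00)(-0.05) − (-0.05)(0.90) = 0.0450
  C_32 = −[(0.55)(-0.05) − (-0.05)(-0.10)] = 0.0325
  C_33 = (0.55)(0.90) − (0.00)(-0.10) = 0.4950
det(I−A) = Σ_j (I−A)_1j·C_1j = (0.55)(0.7050) + (0.00)(0.0975) + (-0.05)(0.3450) = 0.3705
adj(I−A) = Cᵀ =
  [ 0.7050   0.0150   0.0450]
  [ 0.0975   0.4225   0.0325]
  [ 0.3450   0.1650   0.4950]
(I − A)⁻¹ = adj(I−A) / det(I−A) ≈
  [   1.9028     0.0405     0.1215]
  [   0.2632     1.1404     0.0877]
  [   0.9312     0.4453     1.3360]
x = (I − A)⁻¹ d = adj(I−A)·d / det(I−A), with det(I−A) = 0.3705:
  x_1 = (0.7050·100 + 0.0150·60 + 0.0450·140) / 0.3705 = 77.70 / 0.3705 ≈ 209.72
  x_2 = (0.0975·100 + 0.4225·60 + 0.0325·140) / 0.3705 = 39.65 / 0.3705 ≈ 107.02
  x_3 = (0.3450·100 + 0.1650·60 + 0.4950·140) / 0.3705 = 113.70 / 0.3705 ≈ 306.88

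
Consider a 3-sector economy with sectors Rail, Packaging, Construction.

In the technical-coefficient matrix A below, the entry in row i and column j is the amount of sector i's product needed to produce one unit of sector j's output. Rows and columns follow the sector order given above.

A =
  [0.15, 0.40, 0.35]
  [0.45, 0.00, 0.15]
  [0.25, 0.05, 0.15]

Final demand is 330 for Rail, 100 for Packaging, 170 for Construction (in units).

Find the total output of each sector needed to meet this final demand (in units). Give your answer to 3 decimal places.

x_1 = 846.991, x_2 = 553.396, x_3 = 481.668

I − A =
  [   0.85    -0.40    -0.35]
  [  -0.45     1.00    -0.15]
  [  -0.25    -0.05     0.85]
Cofactors of I−A, C_ij = (−1)^(i+j)·(minor ij) (rows/columns in the sector order above):
  C_11 = (1.00)(0.85) − (-0.15)(-0.05) = 0.8425
  C_12 = −[(-0.45)(0.85) − (-0.15)(-0.25)] = 0.4200
  C_13 = (-0.45)(-0.05) − (1.00)(-0.25) = 0.2725
  C_21 = −[(-0.40)(0.85) − (-0.35)(-0.05)] = 0.3575
  C_22 = (0.85)(0.85) − (-0.35)(-0.25) = 0.6350
  C_23 = −[(0.85)(-0.05) − (-0.40)(-0.25)] = 0.1425
  C_31 = (-0.40)(-0.15) − (-0.35)(1.00) = 0.4100
  C_32 = −[(0.85)(-0.15) − (-0.35)(-0.45)] = 0.2850
  C_33 = (0.85)(1.00) − (-0.40)(-0.45) = 0.6700
det(I−A) = Σ_j (I−A)_1j·C_1j = (0.85)(0.8425) + (-0.40)(0.4200) + (-0.35)(0.2725) = 0.45275
adj(I−A) = Cᵀ =
  [ 0.8425   0.3575   0.4100]
  [ 0.4200   0.6350   0.2850]
  [ 0.2725   0.1425   0.6700]
(I − A)⁻¹ = adj(I−A) / det(I−A) ≈
  [   1.8609     0.7896     0.9056]
  [   0.9277     1.4025     0.6295]
  [   0.6019     0.3147     1.4798]
x = (I − A)⁻¹ d = adj(I−A)·d / det(I−A), with det(I−A) = 0.45275:
  x_1 = (0.8425·330 + 0.3575·100 + 0.4100·170) / 0.45275 = 383.475 / 0.45275 ≈ 846.991
  x_2 = (0.4200·330 + 0.6350·100 + 0.2850·170) / 0.45275 = 250.55 / 0.45275 ≈ 553.396
  x_3 = (0.2725·330 + 0.1425·100 + 0.6700·170) / 0.45275 = 218.075 / 0.45275 ≈ 481.668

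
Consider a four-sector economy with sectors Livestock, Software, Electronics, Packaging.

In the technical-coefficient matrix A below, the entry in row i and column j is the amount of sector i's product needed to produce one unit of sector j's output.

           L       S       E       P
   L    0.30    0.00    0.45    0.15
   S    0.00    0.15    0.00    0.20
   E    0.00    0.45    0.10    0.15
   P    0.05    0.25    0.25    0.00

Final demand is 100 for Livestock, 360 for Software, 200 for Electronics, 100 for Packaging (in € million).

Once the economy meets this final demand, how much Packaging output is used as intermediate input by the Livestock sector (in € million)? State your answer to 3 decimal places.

I − A =
  [   0.70     0.00    -0.45    -0.15]
  [   0.00     0.85     0.00    -0.20]
  [   0.00    -0.45     0.90    -0.15]
  [  -0.05    -0.25    -0.25     1.00]
Compute the cofactors C_ij = (−1)^(i+j)·(3×3 minor ij) of I−A; the adjugate is their transpose:
adj(I−A) = Cᵀ =
  [ 0.665625   0.270000   0.391875   0.212625]
  [ 0.009000   0.593625   0.039500   0.126000]
  [ 0.010875   0.337875   0.553625   0.152250]
  [ 0.038250   0.246375   0.167875   0.535500]
det(I−A) = Σ_j (I−A)_1j·C_1j = (0.70)(0.665625) + (0.00)(0.009000) + (-0.45)(0.010875) + (-0.15)(0.038250) = 0.45530625
(I − A)⁻¹ = adj(I−A) / det(I−A) ≈
  [   1.4619     0.5930     0.8607     0.4670]
  [   0.0198     1.3038     0.0868     0.2767]
  [   0.0239     0.7421     1.2159     0.3344]
  [   0.0840     0.5411     0.3687     1.1761]
First solve x = (I − A)⁻¹ d = adj(I−A)·d / det(I−A); in particular x_L = (0.665625·100 + 0.270000·360 + 0.391875·200 + 0.212625·100) / 0.45530625 = 263.40 / 0.45530625 ≈ 578.51172.
Intermediate flow from P to L: z_PL = a_PL · x_L = 0.05 × 263.40 / 0.45530625 = 13.17 / 0.45530625 ≈ 28.926.

z_PL = 28.926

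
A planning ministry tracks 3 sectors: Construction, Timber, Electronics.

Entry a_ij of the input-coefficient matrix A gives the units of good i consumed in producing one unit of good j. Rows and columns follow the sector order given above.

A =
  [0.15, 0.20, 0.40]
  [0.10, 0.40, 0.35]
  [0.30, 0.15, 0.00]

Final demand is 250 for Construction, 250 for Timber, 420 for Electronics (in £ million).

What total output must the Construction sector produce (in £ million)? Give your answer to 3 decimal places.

I − A =
  [   0.85    -0.20    -0.40]
  [  -0.10     0.60    -0.35]
  [  -0.30    -0.15     1.00]
Cofactors of I−A, C_ij = (−1)^(i+j)·(minor ij) (rows/columns in the sector order above):
  C_11 = (0.60)(1.00) − (-0.35)(-0.15) = 0.5475
  C_12 = −[(-0.10)(1.00) − (-0.35)(-0.30)] = 0.2050
  C_13 = (-0.10)(-0.15) − (0.60)(-0.30) = 0.1950
  C_21 = −[(-0.20)(1.00) − (-0.40)(-0.15)] = 0.2600
  C_22 = (0.85)(1.00) − (-0.40)(-0.30) = 0.7300
  C_23 = −[(0.85)(-0.15) − (-0.20)(-0.30)] = 0.1875
  C_31 = (-0.20)(-0.35) − (-0.40)(0.60) = 0.3100
  C_32 = −[(0.85)(-0.35) − (-0.40)(-0.10)] = 0.3375
  C_33 = (0.85)(0.60) − (-0.20)(-0.10) = 0.4900
det(I−A) = Σ_j (I−A)_1j·C_1j = (0.85)(0.5475) + (-0.20)(0.2050) + (-0.40)(0.1950) = 0.346375
adj(I−A) = Cᵀ =
  [ 0.5475   0.2600   0.3100]
  [ 0.2050   0.7300   0.3375]
  [ 0.1950   0.1875   0.4900]
(I − A)⁻¹ = adj(I−A) / det(I−A) ≈
  [   1.5807     0.7506     0.8950]
  [   0.5918     2.1075     0.9744]
  [   0.5630     0.5413     1.4147]
x = (I − A)⁻¹ d = adj(I−A)·d / det(I−A), with det(I−A) = 0.346375:
  x_1 = (0.5475·250 + 0.2600·250 + 0.3100·420) / 0.346375 = 332.075 / 0.346375 ≈ 958.715
  x_2 = (0.2050·250 + 0.7300·250 + 0.3375·420) / 0.346375 = 375.50 / 0.346375 ≈ 1084.085
  x_3 = (0.1950·250 + 0.1875·250 + 0.4900·420) / 0.346375 = 301.425 / 0.346375 ≈ 870.227

x_1 = 958.715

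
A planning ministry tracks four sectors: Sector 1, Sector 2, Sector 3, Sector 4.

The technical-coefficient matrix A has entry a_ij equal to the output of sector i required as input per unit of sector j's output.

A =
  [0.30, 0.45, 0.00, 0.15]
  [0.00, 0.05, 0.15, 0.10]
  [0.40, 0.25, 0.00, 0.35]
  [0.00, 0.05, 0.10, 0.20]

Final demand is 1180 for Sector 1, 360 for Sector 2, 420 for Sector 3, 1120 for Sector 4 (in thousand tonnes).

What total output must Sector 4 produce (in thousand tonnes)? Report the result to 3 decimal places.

x_4 = 1749.228

I − A =
  [   0.70    -0.45     0.00    -0.15]
  [   0.00     0.95    -0.15    -0.10]
  [  -0.40    -0.25     1.00    -0.35]
  [   0.00    -0.05    -0.10     0.80]
Compute the cofactors C_ij = (−1)^(i+j)·(3×3 minor ij) of I−A; the adjugate is their transpose:
adj(I−A) = Cᵀ =
  [ 0.686625   0.355500   0.073875   0.205500]
  [ 0.052000   0.529500   0.091000   0.115750]
  [ 0.302000   0.299250   0.528500   0.325250]
  [ 0.041000   0.070500   0.071750   0.611750]
det(I−A) = Σ_j (I−A)_1j·C_1j = (0.70)(0.686625) + (-0.45)(0.052000) + (0.00)(0.302000) + (-0.15)(0.041000) = 0.4510875
(I − A)⁻¹ = adj(I−A) / det(I−A) ≈
  [   1.5222     0.7881     0.1638     0.4556]
  [   0.1153     1.1738     0.2017     0.2566]
  [   0.6695     0.6634     1.1716     0.7210]
  [   0.0909     0.1563     0.1591     1.3562]
x = (I − A)⁻¹ d = adj(I−A)·d / det(I−A), with det(I−A) = 0.4510875:
  x_1 = (0.686625·1180 + 0.355500·360 + 0.073875·420 + 0.205500·1120) / 0.4510875 = 1199.385 / 0.4510875 ≈ 2658.874
  x_2 = (0.052000·1180 + 0.529500·360 + 0.091000·420 + 0.115750·1120) / 0.4510875 = 419.84 / 0.4510875 ≈ 930.729
  x_3 = (0.302000·1180 + 0.299250·360 + 0.528500·420 + 0.325250·1120) / 0.4510875 = 1050.34 / 0.4510875 ≈ 2328.462
  x_4 = (0.041000·1180 + 0.070500·360 + 0.071750·420 + 0.611750·1120) / 0.4510875 = 789.055 / 0.4510875 ≈ 1749.228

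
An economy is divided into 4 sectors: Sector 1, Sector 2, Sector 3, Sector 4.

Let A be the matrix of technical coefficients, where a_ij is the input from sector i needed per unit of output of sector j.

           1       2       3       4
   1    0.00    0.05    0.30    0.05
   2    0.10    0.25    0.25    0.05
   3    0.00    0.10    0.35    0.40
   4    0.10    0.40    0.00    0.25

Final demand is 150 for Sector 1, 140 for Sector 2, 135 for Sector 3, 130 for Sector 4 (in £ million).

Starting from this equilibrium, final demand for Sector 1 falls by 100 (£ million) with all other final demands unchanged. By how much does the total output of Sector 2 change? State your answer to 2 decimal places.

I − A =
  [   1.00    -0.05    -0.30    -0.05]
  [  -0.10     0.75    -0.25    -0.05]
  [   0.00    -0.10     0.65    -0.40]
  [  -0.10    -0.40     0.00     0.75]
Compute the cofactors C_ij = (−1)^(i+j)·(3×3 minor ij) of I−A; the adjugate is their transpose:
adj(I−A) = Cᵀ =
  [ 0.293875   0.107875   0.177125   0.121250]
  [ 0.062000   0.472250   0.210250   0.147750]
  [ 0.054000   0.236500   0.532750   0.303500]
  [ 0.072250   0.266250   0.135750   0.456250]
det(I−A) = Σ_j (I−A)_1j·C_1j = (1.00)(0.293875) + (-0.05)(0.062000) + (-0.30)(0.054000) + (-0.05)(0.072250) = 0.2709625
(I − A)⁻¹ = adj(I−A) / det(I−A) ≈
  [   1.0846     0.3981     0.6537     0.4475]
  [   0.2288     1.7429     0.7759     0.5453]
  [   0.1993     0.8728     1.9661     1.1201]
  [   0.2666     0.9826     0.5010     1.6838]
Δx = (I − A)⁻¹ Δd with Δd having -100 in the Sector 1 component and 0 elsewhere.
So Δx_2 = L_21 · (-100), where L_21 = adj(I−A)_21 / det(I−A) = 0.062000 / 0.2709625.
Δx_2 = 0.062000 × (-100) / 0.2709625 = -6.20 / 0.2709625 ≈ -22.88.

Δx_2 = -22.88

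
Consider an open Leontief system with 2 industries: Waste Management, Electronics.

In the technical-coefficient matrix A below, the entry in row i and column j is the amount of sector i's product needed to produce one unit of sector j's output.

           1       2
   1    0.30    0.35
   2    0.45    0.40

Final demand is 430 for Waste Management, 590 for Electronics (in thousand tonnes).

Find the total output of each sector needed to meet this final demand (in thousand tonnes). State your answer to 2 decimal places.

x_1 = 1769.52, x_2 = 2310.48

I − A =
  [   0.70    -0.35]
  [  -0.45     0.60]
det(I−A) = (0.70)(0.60) − (-0.35)(-0.45) = 0.2625
adj(I−A) = [[0.60, 0.35], [0.45, 0.70]]
(I − A)⁻¹ = adj(I−A) / det(I−A) ≈
  [   2.2857     1.3333]
  [   1.7143     2.6667]
x = (I − A)⁻¹ d = adj(I−A)·d / det(I−A), with det(I−A) = 0.2625:
  x_1 = (0.60·430 + 0.35·590) / 0.2625 = 464.50 / 0.2625 ≈ 1769.52
  x_2 = (0.45·430 + 0.70·590) / 0.2625 = 606.50 / 0.2625 ≈ 2310.48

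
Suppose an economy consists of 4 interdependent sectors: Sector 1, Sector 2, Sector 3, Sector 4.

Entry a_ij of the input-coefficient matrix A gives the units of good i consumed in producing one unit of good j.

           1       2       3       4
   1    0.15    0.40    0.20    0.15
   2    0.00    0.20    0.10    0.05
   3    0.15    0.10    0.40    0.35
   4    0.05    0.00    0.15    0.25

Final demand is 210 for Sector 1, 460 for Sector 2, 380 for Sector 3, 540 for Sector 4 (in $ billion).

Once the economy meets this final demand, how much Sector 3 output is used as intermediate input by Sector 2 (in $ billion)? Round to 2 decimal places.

z_32 = 86.93

I − A =
  [   0.85    -0.40    -0.20    -0.15]
  [   0.00     0.80    -0.10    -0.05]
  [  -0.15    -0.10     0.60    -0.35]
  [  -0.05     0.00    -0.15     0.75]
Compute the cofactors C_ij = (−1)^(i+j)·(3×3 minor ij) of I−A; the adjugate is their transpose:
adj(I−A) = Cᵀ =
  [ 0.309750   0.176250   0.171000   0.153500]
  [ 0.015625   0.304000   0.069875   0.056000]
  [ 0.104250   0.115000   0.503000   0.263250]
  [ 0.041500   0.034750   0.112000   0.369500]
det(I−A) = Σ_j (I−A)_1j·C_1j = (0.85)(0.309750) + (-0.40)(0.015625) + (-0.20)(0.104250) + (-0.15)(0.041500) = 0.2299625
(I − A)⁻¹ = adj(I−A) / det(I−A) ≈
  [   1.3470     0.7664     0.7436     0.6675]
  [   0.0679     1.3220     0.3039     0.2435]
  [   0.4533     0.5001     2.1873     1.1448]
  [   0.1805     0.1511     0.4870     1.6068]
First solve x = (I − A)⁻¹ d = adj(I−A)·d / det(I−A); in particular x_2 = (0.015625·210 + 0.304000·460 + 0.069875·380 + 0.056000·540) / 0.2299625 = 199.91375 / 0.2299625 ≈ 869.3320.
Intermediate flow from 3 to 2: z_32 = a_32 · x_2 = 0.10 × 199.91375 / 0.2299625 = 19.991375 / 0.2299625 ≈ 86.93.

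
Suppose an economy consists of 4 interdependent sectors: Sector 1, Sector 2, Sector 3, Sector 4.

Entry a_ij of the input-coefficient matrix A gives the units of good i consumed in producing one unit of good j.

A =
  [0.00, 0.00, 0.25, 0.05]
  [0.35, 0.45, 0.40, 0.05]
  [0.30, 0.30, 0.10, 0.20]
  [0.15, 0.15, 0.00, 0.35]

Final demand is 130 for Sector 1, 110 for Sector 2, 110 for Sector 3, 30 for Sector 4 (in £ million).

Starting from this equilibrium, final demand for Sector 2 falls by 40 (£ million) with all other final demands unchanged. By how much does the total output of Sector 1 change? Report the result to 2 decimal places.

Δx_1 = -14.97

I − A =
  [   1.00     0.00    -0.25    -0.05]
  [  -0.35     0.55    -0.40    -0.05]
  [  -0.30    -0.30     0.90    -0.20]
  [  -0.15    -0.15     0.00     0.65]
Compute the cofactors C_ij = (−1)^(i+j)·(3×3 minor ij) of I−A; the adjugate is their transpose:
adj(I−A) = Cᵀ =
  [ 0.22500   0.06300   0.09050   0.05000]
  [ 0.30150   0.52200   0.31575   0.16050]
  [ 0.20250   0.22500   0.34325   0.13850]
  [ 0.12150   0.13500   0.09375   0.30750]
det(I−A) = Σ_j (I−A)_1j·C_1j = (1.00)(0.22500) + (0.00)(0.30150) + (-0.25)(0.20250) + (-0.05)(0.12150) = 0.1683
(I − A)⁻¹ = adj(I−A) / det(I−A) ≈
  [   1.3369     0.3743     0.5377     0.2971]
  [   1.7914     3.1016     1.8761     0.9537]
  [   1.2032     1.3369     2.0395     0.8229]
  [   0.7219     0.8021     0.5570     1.8271]
Δx = (I − A)⁻¹ Δd with Δd having -40 in the Sector 2 component and 0 elsewhere.
So Δx_1 = L_12 · (-40), where L_12 = adj(I−A)_12 / det(I−A) = 0.06300 / 0.1683.
Δx_1 = 0.06300 × (-40) / 0.1683 = -2.52 / 0.1683 ≈ -14.97.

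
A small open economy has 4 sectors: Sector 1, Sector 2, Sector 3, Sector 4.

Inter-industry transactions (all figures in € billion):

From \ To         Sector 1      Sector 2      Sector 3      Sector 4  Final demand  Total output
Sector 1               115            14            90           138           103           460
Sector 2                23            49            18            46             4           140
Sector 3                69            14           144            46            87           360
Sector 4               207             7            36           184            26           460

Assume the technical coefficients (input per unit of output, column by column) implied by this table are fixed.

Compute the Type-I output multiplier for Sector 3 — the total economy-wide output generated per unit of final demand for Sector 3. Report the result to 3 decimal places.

Technical coefficients a_ij = z_ij / X_j:
  a_11 = 115/460 = 0.25, a_21 = 23/460 = 0.05, a_31 = 69/460 = 0.15, a_41 = 207/460 = 0.45
  a_12 = 14/140 = 0.10, a_22 = 49/140 = 0.35, a_32 = 14/140 = 0.10, a_42 = 7/140 = 0.05
  a_13 = 90/360 = 0.25, a_23 = 18/360 = 0.05, a_33 = 144/360 = 0.40, a_43 = 36/360 = 0.10
  a_14 = 138/460 = 0.30, a_24 = 46/460 = 0.10, a_34 = 46/460 = 0.10, a_44 = 184/460 = 0.40
I − A =
  [   0.75    -0.10    -0.25    -0.30]
  [  -0.05     0.65    -0.05    -0.10]
  [  -0.15    -0.10     0.60    -0.10]
  [  -0.45    -0.05    -0.10     0.60]
Compute the cofactors C_ij = (−1)^(i+j)·(3×3 minor ij) of I−A; the adjugate is their transpose:
adj(I−A) = Cᵀ =
  [ 0.220250   0.063250   0.120500   0.140750]
  [ 0.052750   0.143250   0.043500   0.057500]
  [ 0.094750   0.051000   0.192750   0.088000]
  [ 0.185375   0.067875   0.126125   0.259375]
det(I−A) = Σ_j (I−A)_1j·C_1j = (0.75)(0.220250) + (-0.10)(0.052750) + (-0.25)(0.094750) + (-0.30)(0.185375) = 0.0806125
(I − A)⁻¹ = adj(I−A) / det(I−A) ≈
  [   2.7322     0.7846     1.4948     1.7460]
  [   0.6544     1.7770     0.5396     0.7133]
  [   1.1754     0.6327     2.3911     1.0916]
  [   2.2996     0.8420     1.5646     3.2176]
The output multiplier for sector j is the column-j sum of the Leontief inverse (I − A)⁻¹ = adj(I−A) / det(I−A).
Column 3 of adj(I−A): (0.120500, 0.043500, 0.192750, 0.126125); det(I−A) = 0.0806125.
m_3 = (0.120500 + 0.043500 + 0.192750 + 0.126125) / 0.0806125 = 0.482875 / 0.0806125 ≈ 5.990.

m_3 = 5.990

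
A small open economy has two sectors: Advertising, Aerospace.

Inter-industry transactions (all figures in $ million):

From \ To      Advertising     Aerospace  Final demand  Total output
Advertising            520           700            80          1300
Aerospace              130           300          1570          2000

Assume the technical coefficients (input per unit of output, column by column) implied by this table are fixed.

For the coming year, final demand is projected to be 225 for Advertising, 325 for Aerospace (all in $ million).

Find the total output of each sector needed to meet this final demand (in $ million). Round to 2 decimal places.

x_1 = 642.11, x_2 = 457.89

Technical coefficients a_ij = z_ij / X_j:
  a_11 = 520/1300 = 0.40, a_21 = 130/1300 = 0.10
  a_12 = 700/2000 = 0.35, a_22 = 300/2000 = 0.15
I − A =
  [   0.60    -0.35]
  [  -0.10     0.85]
det(I−A) = (0.60)(0.85) − (-0.35)(-0.10) = 0.4750
adj(I−A) = [[0.85, 0.35], [0.10, 0.60]]
(I − A)⁻¹ = adj(I−A) / det(I−A) ≈
  [   1.7895     0.7368]
  [   0.2105     1.2632]
x = (I − A)⁻¹ d = adj(I−A)·d / det(I−A), with det(I−A) = 0.4750:
  x_1 = (0.85·225 + 0.35·325) / 0.4750 = 305.00 / 0.4750 ≈ 642.11
  x_2 = (0.10·225 + 0.60·325) / 0.4750 = 217.50 / 0.4750 ≈ 457.89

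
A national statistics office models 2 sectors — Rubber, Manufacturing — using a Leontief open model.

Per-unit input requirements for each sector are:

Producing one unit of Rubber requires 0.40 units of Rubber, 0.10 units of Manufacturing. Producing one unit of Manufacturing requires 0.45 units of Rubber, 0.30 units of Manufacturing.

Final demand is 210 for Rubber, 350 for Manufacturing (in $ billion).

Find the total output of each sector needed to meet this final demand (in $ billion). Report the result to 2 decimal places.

x_1 = 812.00, x_2 = 616.00

I − A =
  [   0.60    -0.45]
  [  -0.10     0.70]
det(I−A) = (0.60)(0.70) − (-0.45)(-0.10) = 0.3750
adj(I−A) = [[0.70, 0.45], [0.10, 0.60]]
(I − A)⁻¹ = adj(I−A) / det(I−A) ≈
  [   1.8667     1.2000]
  [   0.2667     1.6000]
x = (I − A)⁻¹ d = adj(I−A)·d / det(I−A), with det(I−A) = 0.3750:
  x_1 = (0.70·210 + 0.45·350) / 0.3750 = 304.50 / 0.3750 = 812.00
  x_2 = (0.10·210 + 0.60·350) / 0.3750 = 231.00 / 0.3750 = 616.00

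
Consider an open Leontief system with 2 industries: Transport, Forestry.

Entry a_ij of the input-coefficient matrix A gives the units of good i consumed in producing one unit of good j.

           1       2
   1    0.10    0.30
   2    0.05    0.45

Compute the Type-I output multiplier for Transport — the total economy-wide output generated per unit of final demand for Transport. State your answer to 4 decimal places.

I − A =
  [   0.90    -0.30]
  [  -0.05     0.55]
det(I−A) = (0.90)(0.55) − (-0.30)(-0.05) = 0.4800
adj(I−A) = [[0.55, 0.30], [0.05, 0.90]]
(I − A)⁻¹ = adj(I−A) / det(I−A) ≈
  [   1.14583     0.62500]
  [   0.10417     1.87500]
The output multiplier for sector j is the column-j sum of the Leontief inverse (I − A)⁻¹ = adj(I−A) / det(I−A).
Column 1 of adj(I−A): (0.55, 0.05); det(I−A) = 0.4800.
m_1 = (0.55 + 0.05) / 0.4800 = 0.60 / 0.4800 = 1.2500.

m_1 = 1.2500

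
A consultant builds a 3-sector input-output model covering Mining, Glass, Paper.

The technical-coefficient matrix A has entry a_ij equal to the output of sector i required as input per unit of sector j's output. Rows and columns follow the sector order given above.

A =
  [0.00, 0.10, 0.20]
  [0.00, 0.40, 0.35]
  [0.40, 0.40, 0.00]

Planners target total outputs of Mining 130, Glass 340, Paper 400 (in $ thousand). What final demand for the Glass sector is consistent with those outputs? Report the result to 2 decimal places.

d_G = 64.00

I − A =
  [   1.00    -0.10    -0.20]
  [   0.00     0.60    -0.35]
  [  -0.40    -0.40     1.00]
d = (I − A) x:
  d_M = (+1.00)·130 + (-0.10)·340 + (-0.20)·400 = 16.00
  d_G = (+0.00)·130 + (+0.60)·340 + (-0.35)·400 = 64.00
  d_P = (-0.40)·130 + (-0.40)·340 + (+1.00)·400 = 212.00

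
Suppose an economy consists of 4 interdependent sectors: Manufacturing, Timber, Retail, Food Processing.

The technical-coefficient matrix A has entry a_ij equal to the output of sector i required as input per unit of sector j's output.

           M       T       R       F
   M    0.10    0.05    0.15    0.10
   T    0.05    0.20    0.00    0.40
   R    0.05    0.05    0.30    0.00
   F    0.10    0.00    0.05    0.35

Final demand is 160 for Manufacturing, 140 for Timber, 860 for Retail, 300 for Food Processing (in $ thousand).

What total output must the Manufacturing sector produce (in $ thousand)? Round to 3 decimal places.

x_M = 494.693

I − A =
  [   0.90    -0.05    -0.15    -0.10]
  [  -0.05     0.80     0.00    -0.40]
  [  -0.05    -0.05     0.70     0.00]
  [  -0.10     0.00    -0.05     0.65]
Compute the cofactors C_ij = (−1)^(i+j)·(3×3 minor ij) of I−A; the adjugate is their transpose:
adj(I−A) = Cᵀ =
  [ 0.363000   0.027875   0.083000   0.073000]
  [ 0.051750   0.397375   0.029125   0.252500]
  [ 0.029625   0.030375   0.456375   0.023250]
  [ 0.058125   0.006625   0.047875   0.495875]
det(I−A) = Σ_j (I−A)_1j·C_1j = (0.90)(0.363000) + (-0.05)(0.051750) + (-0.15)(0.029625) + (-0.10)(0.058125) = 0.31385625
(I − A)⁻¹ = adj(I−A) / det(I−A) ≈
  [   1.1566     0.0888     0.2645     0.2326]
  [   0.1649     1.2661     0.0928     0.8045]
  [   0.0944     0.0968     1.4541     0.0741]
  [   0.1852     0.0211     0.1525     1.5799]
x = (I − A)⁻¹ d = adj(I−A)·d / det(I−A), with det(I−A) = 0.31385625:
  x_M = (0.363000·160 + 0.027875·140 + 0.083000·860 + 0.073000·300) / 0.31385625 = 155.2625 / 0.31385625 ≈ 494.693
  x_T = (0.051750·160 + 0.397375·140 + 0.029125·860 + 0.252500·300) / 0.31385625 = 164.71 / 0.31385625 ≈ 524.794
  x_R = (0.029625·160 + 0.030375·140 + 0.456375·860 + 0.023250·300) / 0.31385625 = 408.45 / 0.31385625 ≈ 1301.392
  x_F = (0.058125·160 + 0.006625·140 + 0.047875·860 + 0.495875·300) / 0.31385625 = 200.1625 / 0.31385625 ≈ 637.752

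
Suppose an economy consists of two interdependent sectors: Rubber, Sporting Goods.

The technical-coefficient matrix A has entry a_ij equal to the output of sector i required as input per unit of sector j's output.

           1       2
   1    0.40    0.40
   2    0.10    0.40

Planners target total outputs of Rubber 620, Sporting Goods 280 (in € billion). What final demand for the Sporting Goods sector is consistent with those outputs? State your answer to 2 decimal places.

d_2 = 106.00

I − A =
  [   0.60    -0.40]
  [  -0.10     0.60]
d = (I − A) x:
  d_1 = (+0.60)·620 + (-0.40)·280 = 260.00
  d_2 = (-0.10)·620 + (+0.60)·280 = 106.00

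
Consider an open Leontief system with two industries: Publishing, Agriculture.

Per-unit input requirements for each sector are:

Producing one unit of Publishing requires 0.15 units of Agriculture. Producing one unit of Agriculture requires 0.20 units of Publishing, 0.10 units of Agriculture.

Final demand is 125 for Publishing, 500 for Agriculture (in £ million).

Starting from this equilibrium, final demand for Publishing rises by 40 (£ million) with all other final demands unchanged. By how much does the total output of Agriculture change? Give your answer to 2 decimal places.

I − A =
  [   1.00    -0.20]
  [  -0.15     0.90]
det(I−A) = (1.00)(0.90) − (-0.20)(-0.15) = 0.8700
adj(I−A) = [[0.90, 0.20], [0.15, 1.00]]
(I − A)⁻¹ = adj(I−A) / det(I−A) ≈
  [   1.0345     0.2299]
  [   0.1724     1.1494]
Δx = (I − A)⁻¹ Δd with Δd having +40 in the Publishing component and 0 elsewhere.
So Δx_2 = L_21 · (+40), where L_21 = adj(I−A)_21 / det(I−A) = 0.15 / 0.8700.
Δx_2 = 0.15 × (+40) / 0.8700 = 6.00 / 0.8700 ≈ 6.90.

Δx_2 = 6.90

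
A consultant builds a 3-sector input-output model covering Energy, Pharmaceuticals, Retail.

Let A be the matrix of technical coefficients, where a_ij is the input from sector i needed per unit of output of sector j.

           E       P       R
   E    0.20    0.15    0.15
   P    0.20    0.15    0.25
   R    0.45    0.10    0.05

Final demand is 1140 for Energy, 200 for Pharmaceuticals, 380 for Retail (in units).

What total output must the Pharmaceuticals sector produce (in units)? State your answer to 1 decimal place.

I − A =
  [   0.80    -0.15    -0.15]
  [  -0.20     0.85    -0.25]
  [  -0.45    -0.10     0.95]
Cofactors of I−A, C_ij = (−1)^(i+j)·(minor ij) (rows/columns in the sector order above):
  C_11 = (0.85)(0.95) − (-0.25)(-0.10) = 0.7825
  C_12 = −[(-0.20)(0.95) − (-0.25)(-0.45)] = 0.3025
  C_13 = (-0.20)(-0.10) − (0.85)(-0.45) = 0.4025
  C_21 = −[(-0.15)(0.95) − (-0.15)(-0.10)] = 0.1575
  C_22 = (0.80)(0.95) − (-0.15)(-0.45) = 0.6925
  C_23 = −[(0.80)(-0.10) − (-0.15)(-0.45)] = 0.1475
  C_31 = (-0.15)(-0.25) − (-0.15)(0.85) = 0.1650
  C_32 = −[(0.80)(-0.25) − (-0.15)(-0.20)] = 0.2300
  C_33 = (0.80)(0.85) − (-0.15)(-0.20) = 0.6500
det(I−A) = Σ_j (I−A)_1j·C_1j = (0.80)(0.7825) + (-0.15)(0.3025) + (-0.15)(0.4025) = 0.52025
adj(I−A) = Cᵀ =
  [ 0.7825   0.1575   0.1650]
  [ 0.3025   0.6925   0.2300]
  [ 0.4025   0.1475   0.6500]
(I − A)⁻¹ = adj(I−A) / det(I−A) ≈
  [   1.5041     0.3027     0.3172]
  [   0.5815     1.3311     0.4421]
  [   0.7737     0.2835     1.2494]
x = (I − A)⁻¹ d = adj(I−A)·d / det(I−A), with det(I−A) = 0.52025:
  x_E = (0.7825·1140 + 0.1575·200 + 0.1650·380) / 0.52025 = 986.25 / 0.52025 ≈ 1895.7
  x_P = (0.3025·1140 + 0.6925·200 + 0.2300·380) / 0.52025 = 570.75 / 0.52025 ≈ 1097.1
  x_R = (0.4025·1140 + 0.1475·200 + 0.6500·380) / 0.52025 = 735.35 / 0.52025 ≈ 1413.5

x_P = 1097.1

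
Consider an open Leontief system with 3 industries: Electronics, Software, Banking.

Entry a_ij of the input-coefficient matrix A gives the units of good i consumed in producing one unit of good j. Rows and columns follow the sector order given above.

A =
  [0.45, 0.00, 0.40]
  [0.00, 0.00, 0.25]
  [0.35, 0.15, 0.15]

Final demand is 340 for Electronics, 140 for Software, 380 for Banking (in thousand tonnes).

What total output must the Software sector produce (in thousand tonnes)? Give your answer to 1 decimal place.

x_S = 416.6

I − A =
  [   0.55     0.00    -0.40]
  [   0.00     1.00    -0.25]
  [  -0.35    -0.15     0.85]
Cofactors of I−A, C_ij = (−1)^(i+j)·(minor ij) (rows/columns in the sector order above):
  C_11 = (1.00)(0.85) − (-0.25)(-0.15) = 0.8125
  C_12 = −[(0.00)(0.85) − (-0.25)(-0.35)] = 0.0875
  C_13 = (0.00)(-0.15) − (1.00)(-0.35) = 0.3500
  C_21 = −[(0.00)(0.85) − (-0.40)(-0.15)] = 0.0600
  C_22 = (0.55)(0.85) − (-0.40)(-0.35) = 0.3275
  C_23 = −[(0.55)(-0.15) − (0.00)(-0.35)] = 0.0825
  C_31 = (0.00)(-0.25) − (-0.40)(1.00) = 0.4000
  C_32 = −[(0.55)(-0.25) − (-0.40)(0.00)] = 0.1375
  C_33 = (0.55)(1.00) − (0.00)(0.00) = 0.5500
det(I−A) = Σ_j (I−A)_1j·C_1j = (0.55)(0.8125) + (0.00)(0.0875) + (-0.40)(0.3500) = 0.306875
adj(I−A) = Cᵀ =
  [ 0.8125   0.0600   0.4000]
  [ 0.0875   0.3275   0.1375]
  [ 0.3500   0.0825   0.5500]
(I − A)⁻¹ = adj(I−A) / det(I−A) ≈
  [   2.6477     0.1955     1.3035]
  [   0.2851     1.0672     0.4481]
  [   1.1405     0.2688     1.7923]
x = (I − A)⁻¹ d = adj(I−A)·d / det(I−A), with det(I−A) = 0.306875:
  x_E = (0.8125·340 + 0.0600·140 + 0.4000·380) / 0.306875 = 436.65 / 0.306875 ≈ 1422.9
  x_S = (0.0875·340 + 0.3275·140 + 0.1375·380) / 0.306875 = 127.85 / 0.306875 ≈ 416.6
  x_B = (0.3500·340 + 0.0825·140 + 0.5500·380) / 0.306875 = 339.55 / 0.306875 ≈ 1106.5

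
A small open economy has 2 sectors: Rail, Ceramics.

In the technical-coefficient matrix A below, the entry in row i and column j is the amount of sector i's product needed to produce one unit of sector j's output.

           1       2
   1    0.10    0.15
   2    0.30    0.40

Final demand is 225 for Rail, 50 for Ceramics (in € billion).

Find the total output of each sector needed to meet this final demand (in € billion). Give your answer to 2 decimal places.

x_1 = 287.88, x_2 = 227.27

I − A =
  [   0.90    -0.15]
  [  -0.30     0.60]
det(I−A) = (0.90)(0.60) − (-0.15)(-0.30) = 0.4950
adj(I−A) = [[0.60, 0.15], [0.30, 0.90]]
(I − A)⁻¹ = adj(I−A) / det(I−A) ≈
  [   1.2121     0.3030]
  [   0.6061     1.8182]
x = (I − A)⁻¹ d = adj(I−A)·d / det(I−A), with det(I−A) = 0.4950:
  x_1 = (0.60·225 + 0.15·50) / 0.4950 = 142.50 / 0.4950 ≈ 287.88
  x_2 = (0.30·225 + 0.90·50) / 0.4950 = 112.50 / 0.4950 ≈ 227.27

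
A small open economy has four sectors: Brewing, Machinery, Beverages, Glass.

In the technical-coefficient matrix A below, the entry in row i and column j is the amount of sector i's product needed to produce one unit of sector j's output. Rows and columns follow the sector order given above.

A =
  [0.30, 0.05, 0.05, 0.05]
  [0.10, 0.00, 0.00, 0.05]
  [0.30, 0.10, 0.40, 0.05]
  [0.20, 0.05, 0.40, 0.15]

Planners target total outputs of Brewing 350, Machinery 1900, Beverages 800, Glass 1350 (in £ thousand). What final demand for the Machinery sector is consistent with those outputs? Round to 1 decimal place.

d_2 = 1797.5

I − A =
  [   0.70    -0.05    -0.05    -0.05]
  [  -0.10     1.00     0.00    -0.05]
  [  -0.30    -0.10     0.60    -0.05]
  [  -0.20    -0.05    -0.40     0.85]
d = (I − A) x:
  d_1 = (+0.70)·350 + (-0.05)·1900 + (-0.05)·800 + (-0.05)·1350 = 42.5
  d_2 = (-0.10)·350 + (+1.00)·1900 + (+0.00)·800 + (-0.05)·1350 = 1797.5
  d_3 = (-0.30)·350 + (-0.10)·1900 + (+0.60)·800 + (-0.05)·1350 = 117.5
  d_4 = (-0.20)·350 + (-0.05)·1900 + (-0.40)·800 + (+0.85)·1350 = 662.5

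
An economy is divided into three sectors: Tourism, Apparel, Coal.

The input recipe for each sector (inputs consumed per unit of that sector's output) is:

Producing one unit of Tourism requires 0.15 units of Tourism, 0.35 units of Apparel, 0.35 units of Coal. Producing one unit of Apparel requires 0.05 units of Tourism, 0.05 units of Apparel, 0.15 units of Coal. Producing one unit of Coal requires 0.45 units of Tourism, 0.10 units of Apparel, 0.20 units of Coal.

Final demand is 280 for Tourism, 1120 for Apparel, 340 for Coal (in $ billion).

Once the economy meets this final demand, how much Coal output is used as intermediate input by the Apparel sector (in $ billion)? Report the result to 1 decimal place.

I − A =
  [   0.85    -0.05    -0.45]
  [  -0.35     0.95    -0.10]
  [  -0.35    -0.15     0.80]
Cofactors of I−A, C_ij = (−1)^(i+j)·(minor ij) (rows/columns in the sector order above):
  C_11 = (0.95)(0.80) − (-0.10)(-0.15) = 0.7450
  C_12 = −[(-0.35)(0.80) − (-0.10)(-0.35)] = 0.3150
  C_13 = (-0.35)(-0.15) − (0.95)(-0.35) = 0.3850
  C_21 = −[(-0.05)(0.80) − (-0.45)(-0.15)] = 0.1075
  C_22 = (0.85)(0.80) − (-0.45)(-0.35) = 0.5225
  C_23 = −[(0.85)(-0.15) − (-0.05)(-0.35)] = 0.1450
  C_31 = (-0.05)(-0.10) − (-0.45)(0.95) = 0.4325
  C_32 = −[(0.85)(-0.10) − (-0.45)(-0.35)] = 0.2425
  C_33 = (0.85)(0.95) − (-0.05)(-0.35) = 0.7900
det(I−A) = Σ_j (I−A)_1j·C_1j = (0.85)(0.7450) + (-0.05)(0.3150) + (-0.45)(0.3850) = 0.44425
adj(I−A) = Cᵀ =
  [ 0.7450   0.1075   0.4325]
  [ 0.3150   0.5225   0.2425]
  [ 0.3850   0.1450   0.7900]
(I − A)⁻¹ = adj(I−A) / det(I−A) ≈
  [   1.6770     0.2420     0.9736]
  [   0.7091     1.1761     0.5459]
  [   0.8666     0.3264     1.7783]
First solve x = (I − A)⁻¹ d = adj(I−A)·d / det(I−A); in particular x_A = (0.3150·280 + 0.5225·1120 + 0.2425·340) / 0.44425 = 755.85 / 0.44425 ≈ 1701.407.
Intermediate flow from C to A: z_CA = a_CA · x_A = 0.15 × 755.85 / 0.44425 = 113.3775 / 0.44425 ≈ 255.2.

z_CA = 255.2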